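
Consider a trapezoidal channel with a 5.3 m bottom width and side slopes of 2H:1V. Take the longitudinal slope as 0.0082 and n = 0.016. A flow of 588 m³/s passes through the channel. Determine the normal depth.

y_n = 4.22 m

Manning's equation rearranged: A R^(2/3) = nQ / (1·√S) = 0.016 × 588 / (√0.0082) = 103.9.
At y = 5.1 m: A R^(2/3) = 157.5 — over.
At y = 3.54 m: A R^(2/3) = 71.27 — short.
At y = 4.22 m: A R^(2/3) = 103.9 — matches.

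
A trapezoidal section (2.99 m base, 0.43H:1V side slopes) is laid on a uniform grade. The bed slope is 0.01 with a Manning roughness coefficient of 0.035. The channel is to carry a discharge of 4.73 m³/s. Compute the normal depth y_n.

y_n = 0.754 m

Manning's equation rearranged: A R^(2/3) = nQ / (1·√S) = 0.035 × 4.73 / (√0.01) = 1.656.
Trying y = 0.65 m: A R^(2/3) = 1.307 — short.
Trying y = 0.872 m: A R^(2/3) = 2.088 — over.
Trying y = 0.754 m: A R^(2/3) = 1.656 — close enough.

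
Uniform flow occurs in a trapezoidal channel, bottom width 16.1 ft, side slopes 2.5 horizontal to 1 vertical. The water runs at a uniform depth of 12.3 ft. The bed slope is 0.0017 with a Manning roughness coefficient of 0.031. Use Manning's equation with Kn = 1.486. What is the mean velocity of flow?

With bottom width b = 16.1 ft and side slope z = 2.5: A = (b + zy)y = (16.1 + 2.5×12.3)×12.3 = 576.3 ft²; P = b + 2y√(1+z²) = 16.1 + 2×12.3×2.693 = 82.34 ft.
Hydraulic radius R = A/P = 576.3/82.34 = 6.999 ft.
From Manning's equation, V = (1.486/n) R^(2/3) S^(1/2) = (1.486/0.031) × 6.999^(2/3) × 0.0017^(1/2) = 7.23 ft/s.

V = 7.23 ft/s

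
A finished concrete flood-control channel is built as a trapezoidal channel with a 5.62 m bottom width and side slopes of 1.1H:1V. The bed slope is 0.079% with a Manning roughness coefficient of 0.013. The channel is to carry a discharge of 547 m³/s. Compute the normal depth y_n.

y_n = 7.54 m

Manning's equation rearranged: A R^(2/3) = nQ / (1·√S) = 0.013 × 547 / (√0.00079) = 253.
Trying y = 6.1 m: A R^(2/3) = 162.2 — too small.
Trying y = 9.03 m: A R^(2/3) = 372.8 — too large.
Trying y = 7.54 m: A R^(2/3) = 252.9 — ≈ 253.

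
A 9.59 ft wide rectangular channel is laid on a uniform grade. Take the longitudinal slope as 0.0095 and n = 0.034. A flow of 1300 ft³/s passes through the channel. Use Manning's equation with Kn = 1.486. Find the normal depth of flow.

y_n = 13.7 ft

Manning's equation rearranged: A R^(2/3) = nQ / (1.486·√S) = 0.034 × 1300 / (1.486 × √0.0095) = 305.2.
Try y = 11.2 ft: A R^(2/3) = 240.8 — too small.
Try y = 16.2 ft: A R^(2/3) = 371.6 — too large.
Try y = 13.7 ft: A R^(2/3) = 305.9 — ≈ 305.2.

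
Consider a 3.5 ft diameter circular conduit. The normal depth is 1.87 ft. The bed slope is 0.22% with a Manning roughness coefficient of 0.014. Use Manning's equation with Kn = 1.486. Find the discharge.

Q = 24.5 ft³/s

For a circular section of diameter D = 3.5 ft at depth y = 1.87 ft, the central angle is θ = 2 arccos(1 − 2y/D) = 3.279 rad. Then A = (D²/8)(θ − sin θ) = 5.23 ft² and P = Dθ/2 = 5.738 ft.
Hydraulic radius R = A/P = 5.23/5.738 = 0.9115 ft.
Manning's equation: Q = (1.486/n) A R^(2/3) S^(1/2) = (1.486/0.014) × 5.23 × 0.9115^(2/3) × 0.0022^(1/2) = 24.5 ft³/s.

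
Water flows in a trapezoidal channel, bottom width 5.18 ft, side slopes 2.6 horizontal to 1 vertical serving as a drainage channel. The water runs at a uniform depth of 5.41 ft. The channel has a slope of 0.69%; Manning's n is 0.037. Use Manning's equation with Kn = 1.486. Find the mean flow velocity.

V = 6.86 ft/s

With bottom width b = 5.18 ft and side slope z = 2.6: A = (b + zy)y = (5.18 + 2.6×5.41)×5.41 = 104.1 ft²; P = b + 2y√(1+z²) = 5.18 + 2×5.41×2.786 = 35.32 ft.
Hydraulic radius R = A/P = 104.1/35.32 = 2.948 ft.
From Manning's equation, V = (1.486/n) R^(2/3) S^(1/2) = (1.486/0.037) × 2.948^(2/3) × 0.0069^(1/2) = 6.86 ft/s.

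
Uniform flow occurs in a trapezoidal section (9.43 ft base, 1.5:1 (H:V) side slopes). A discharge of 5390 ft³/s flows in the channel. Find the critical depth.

At critical depth, Q² T / (g A³) = 1, i.e. A³/T = Q²/g = 5390²/32.2 = 902200.
At y = 15.6 ft: A³/T = 2389000 — high.
At y = 9.39 ft: A³/T = 286300 — low.
At y = 12.4 ft: A³/T = 900500 — close enough.

y_c = 12.4 ft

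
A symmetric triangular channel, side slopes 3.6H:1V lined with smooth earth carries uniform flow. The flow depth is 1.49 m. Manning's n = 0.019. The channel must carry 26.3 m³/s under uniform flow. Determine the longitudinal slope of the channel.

For a triangular section with side slope z = 3.6: A = zy² = 3.6×1.49² = 7.992 m²; P = 2y√(1+z²) = 2×1.49×3.736 = 11.13 m.
Hydraulic radius R = A/P = 7.992/11.13 = 0.7178 m.
From Manning's equation, S = [nQ / (1 A R^(2/3))]² = [0.019 × 26.3 / (1 × 7.992 × 0.7178^(2/3))]² = 0.00608.

S = 0.00608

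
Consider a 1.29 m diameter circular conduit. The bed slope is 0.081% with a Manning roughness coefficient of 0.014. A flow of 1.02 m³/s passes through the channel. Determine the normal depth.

Manning's equation rearranged: A R^(2/3) = nQ / (1·√S) = 0.014 × 1.02 / (√0.00081) = 0.5017.
At y = 1.04 m: A R^(2/3) = 0.6053 — over.
At y = 0.622 m: A R^(2/3) = 0.2888 — short.
At y = 0.886 m: A R^(2/3) = 0.5018 — close enough.

y_n = 0.886 m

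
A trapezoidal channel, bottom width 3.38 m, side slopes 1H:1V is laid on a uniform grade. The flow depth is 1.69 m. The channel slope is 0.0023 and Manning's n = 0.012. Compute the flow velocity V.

With bottom width b = 3.38 m and side slope z = 1: A = (b + zy)y = (3.38 + 1×1.69)×1.69 = 8.568 m²; P = b + 2y√(1+z²) = 3.38 + 2×1.69×1.414 = 8.16 m.
Hydraulic radius R = A/P = 8.568/8.16 = 1.05 m.
From Manning's equation, V = (1/n) R^(2/3) S^(1/2) = (1/0.012) × 1.05^(2/3) × 0.0023^(1/2) = 4.13 m/s.

V = 4.13 m/s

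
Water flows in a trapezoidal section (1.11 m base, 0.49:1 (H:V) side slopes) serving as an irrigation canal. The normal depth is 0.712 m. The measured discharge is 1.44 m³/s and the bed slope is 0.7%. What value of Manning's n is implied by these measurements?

n = 0.032

With bottom width b = 1.11 m and side slope z = 0.49: A = (b + zy)y = (1.11 + 0.49×0.712)×0.712 = 1.039 m²; P = b + 2y√(1+z²) = 1.11 + 2×0.712×1.114 = 2.696 m.
Hydraulic radius R = A/P = 1.039/2.696 = 0.3853 m.
Rearranging Manning's equation: n = (1/Q) A R^(2/3) S^(1/2) = (1/1.44) × 1.039 × 0.3853^(2/3) × √0.007 = 0.032.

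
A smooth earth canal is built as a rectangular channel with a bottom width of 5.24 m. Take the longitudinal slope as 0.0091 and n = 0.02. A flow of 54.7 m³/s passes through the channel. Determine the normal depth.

y_n = 2.01 m

Manning's equation rearranged: A R^(2/3) = nQ / (1·√S) = 0.02 × 54.7 / (√0.0091) = 11.47.
At y = 2.3 m: A R^(2/3) = 13.8 — too large.
At y = 1.54 m: A R^(2/3) = 7.907 — too small.
At y = 2.01 m: A R^(2/3) = 11.48 — close enough.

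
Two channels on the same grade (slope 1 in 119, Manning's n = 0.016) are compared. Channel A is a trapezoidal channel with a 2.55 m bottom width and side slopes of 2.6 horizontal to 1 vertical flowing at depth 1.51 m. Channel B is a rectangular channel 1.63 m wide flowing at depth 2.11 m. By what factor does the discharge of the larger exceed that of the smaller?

Channel A: With bottom width b = 2.55 m and side slope z = 2.6: A = (b + zy)y = (2.55 + 2.6×1.51)×1.51 = 9.779 m²; P = b + 2y√(1+z²) = 2.55 + 2×1.51×2.786 = 10.96 m. Hydraulic radius R = A/P = 9.779/10.96 = 0.892 m. Q_A = (1/0.016)·9.779·0.892^(2/3)·√0.008403 = 51.92 m³/s.
Channel B: Flow area A = b·y = 1.63 × 2.11 = 3.439 m². Wetted perimeter P = b + 2y = 1.63 + 2×2.11 = 5.85 m. Hydraulic radius R = A/P = 3.439/5.85 = 0.5879 m. Q_B = (1/0.016)·3.439·0.5879^(2/3)·√0.008403 = 13.83 m³/s.
The larger discharge is 51.92 m³/s and the smaller is 13.83 m³/s; the ratio is 3.75.

3.75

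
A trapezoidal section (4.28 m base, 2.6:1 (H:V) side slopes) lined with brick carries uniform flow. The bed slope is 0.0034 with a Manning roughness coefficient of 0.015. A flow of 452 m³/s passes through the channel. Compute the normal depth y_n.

Manning's equation rearranged: A R^(2/3) = nQ / (1·√S) = 0.015 × 452 / (√0.0034) = 116.3.
Trying y = 3.32 m: A R^(2/3) = 65.35 — short.
Trying y = 5.36 m: A R^(2/3) = 196.7 — over.
Trying y = 4.28 m: A R^(2/3) = 116.4 — close enough.

y_n = 4.28 m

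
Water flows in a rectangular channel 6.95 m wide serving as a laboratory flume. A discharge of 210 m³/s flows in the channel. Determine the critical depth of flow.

y_c = 4.53 m

For a rectangular channel, critical depth y_c = (q²/g)^(1/3) where q = Q/b = 210/6.95 = 30.22 m²/s.
So y_c = (30.22²/9.81)^(1/3) = 4.53 m.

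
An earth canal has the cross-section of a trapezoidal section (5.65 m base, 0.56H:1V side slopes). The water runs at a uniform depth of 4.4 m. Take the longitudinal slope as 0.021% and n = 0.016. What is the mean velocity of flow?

With bottom width b = 5.65 m and side slope z = 0.56: A = (b + zy)y = (5.65 + 0.56×4.4)×4.4 = 35.7 m²; P = b + 2y√(1+z²) = 5.65 + 2×4.4×1.146 = 15.74 m.
Hydraulic radius R = A/P = 35.7/15.74 = 2.269 m.
From Manning's equation, V = (1/n) R^(2/3) S^(1/2) = (1/0.016) × 2.269^(2/3) × 0.00021^(1/2) = 1.56 m/s.

V = 1.56 m/s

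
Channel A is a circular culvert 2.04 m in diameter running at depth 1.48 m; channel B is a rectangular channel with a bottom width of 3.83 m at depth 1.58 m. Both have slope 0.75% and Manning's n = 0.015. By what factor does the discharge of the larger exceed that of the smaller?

3.01

Channel A: For a circular section of diameter D = 2.04 m at depth y = 1.48 m, the central angle is θ = 2 arccos(1 − 2y/D) = 4.077 rad. Then A = (D²/8)(θ − sin θ) = 2.54 m² and P = Dθ/2 = 4.159 m. Hydraulic radius R = A/P = 2.54/4.159 = 0.6107 m. Q_A = (1/0.015)·2.54·0.6107^(2/3)·√0.0075 = 10.55 m³/s.
Channel B: Flow area A = b·y = 3.83 × 1.58 = 6.051 m². Wetted perimeter P = b + 2y = 3.83 + 2×1.58 = 6.99 m. Hydraulic radius R = A/P = 6.051/6.99 = 0.8657 m. Q_B = (1/0.015)·6.051·0.8657^(2/3)·√0.0075 = 31.74 m³/s.
The larger discharge is 31.74 m³/s and the smaller is 10.55 m³/s; the ratio is 3.01.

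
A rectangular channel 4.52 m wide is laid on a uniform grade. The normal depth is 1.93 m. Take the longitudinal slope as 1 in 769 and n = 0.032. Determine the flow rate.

Flow area A = b·y = 4.52 × 1.93 = 8.724 m². Wetted perimeter P = b + 2y = 4.52 + 2×1.93 = 8.38 m.
Hydraulic radius R = A/P = 8.724/8.38 = 1.041 m.
Manning's equation: Q = (1/n) A R^(2/3) S^(1/2) = (1/0.032) × 8.724 × 1.041^(2/3) × 0.0013^(1/2) = 10.1 m³/s.

Q = 10.1 m³/s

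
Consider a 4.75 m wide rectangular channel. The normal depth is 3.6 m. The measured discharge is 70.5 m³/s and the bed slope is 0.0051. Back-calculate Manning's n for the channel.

Flow area A = b·y = 4.75 × 3.6 = 17.1 m². Wetted perimeter P = b + 2y = 4.75 + 2×3.6 = 11.95 m.
Hydraulic radius R = A/P = 17.1/11.95 = 1.431 m.
Rearranging Manning's equation: n = (1/Q) A R^(2/3) S^(1/2) = (1/70.5) × 17.1 × 1.431^(2/3) × √0.0051 = 0.022.

n = 0.022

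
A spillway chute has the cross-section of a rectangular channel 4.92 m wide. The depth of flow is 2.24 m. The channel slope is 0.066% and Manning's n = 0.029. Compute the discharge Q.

Q = 10.9 m³/s

Flow area A = b·y = 4.92 × 2.24 = 11.02 m². Wetted perimeter P = b + 2y = 4.92 + 2×2.24 = 9.4 m.
Hydraulic radius R = A/P = 11.02/9.4 = 1.172 m.
Manning's equation: Q = (1/n) A R^(2/3) S^(1/2) = (1/0.029) × 11.02 × 1.172^(2/3) × 0.00066^(1/2) = 10.9 m³/s.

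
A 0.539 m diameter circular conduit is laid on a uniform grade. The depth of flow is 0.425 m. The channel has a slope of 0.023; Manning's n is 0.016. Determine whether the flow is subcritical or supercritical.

supercritical

For a circular section of diameter D = 0.539 m at depth y = 0.425 m, the central angle is θ = 2 arccos(1 − 2y/D) = 4.372 rad. Then A = (D²/8)(θ − sin θ) = 0.193 m² and P = Dθ/2 = 1.178 m.
Hydraulic radius R = A/P = 0.193/1.178 = 0.1638 m.
V = (1/n) R^(2/3) √S = (1/0.016) × 0.1638^(2/3) × √0.023 = 2.838 m/s. Hydraulic depth D_h = A/T = 0.193/0.4402 = 0.4384 m.
Froude number Fr = V/√(g·D_h) = 2.838/√(9.81×0.4384) = 1.37, which is greater than 1, so the flow is supercritical.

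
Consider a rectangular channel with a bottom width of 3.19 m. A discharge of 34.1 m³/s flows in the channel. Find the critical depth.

y_c = 2.27 m

For a rectangular channel, critical depth y_c = (q²/g)^(1/3) where q = Q/b = 34.1/3.19 = 10.69 m²/s.
So y_c = (10.69²/9.81)^(1/3) = 2.27 m.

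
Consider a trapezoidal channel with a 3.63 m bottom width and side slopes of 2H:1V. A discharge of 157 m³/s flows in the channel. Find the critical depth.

At critical depth, Q² T / (g A³) = 1, i.e. A³/T = Q²/g = 157²/9.81 = 2513.
At y = 4.25 m: A³/T = 6641 — over.
At y = 3.38 m: A³/T = 2525 — close enough.

y_c = 3.38 m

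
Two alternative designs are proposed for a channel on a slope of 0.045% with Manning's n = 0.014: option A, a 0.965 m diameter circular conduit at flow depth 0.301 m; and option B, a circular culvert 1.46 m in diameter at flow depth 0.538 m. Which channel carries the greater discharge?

Channel A: For a circular section of diameter D = 0.965 m at depth y = 0.301 m, the central angle is θ = 2 arccos(1 − 2y/D) = 2.37 rad. Then A = (D²/8)(θ − sin θ) = 0.1948 m² and P = Dθ/2 = 1.144 m. Hydraulic radius R = A/P = 0.1948/1.144 = 0.1703 m. Q_A = (1/0.014)·0.1948·0.1703^(2/3)·√0.00045 = 0.09067 m³/s.
Channel B: For a circular section of diameter D = 1.46 m at depth y = 0.538 m, the central angle is θ = 2 arccos(1 − 2y/D) = 2.609 rad. Then A = (D²/8)(θ − sin θ) = 0.56 m² and P = Dθ/2 = 1.905 m. Hydraulic radius R = A/P = 0.56/1.905 = 0.294 m. Q_B = (1/0.014)·0.56·0.294^(2/3)·√0.00045 = 0.3752 m³/s.
Q_A = 0.09067 m³/s vs Q_B = 0.3752 m³/s, so channel B carries more.

channel B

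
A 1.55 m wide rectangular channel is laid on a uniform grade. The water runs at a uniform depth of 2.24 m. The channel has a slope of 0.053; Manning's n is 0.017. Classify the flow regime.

supercritical

Flow area A = b·y = 1.55 × 2.24 = 3.472 m². Wetted perimeter P = b + 2y = 1.55 + 2×2.24 = 6.03 m.
Hydraulic radius R = A/P = 3.472/6.03 = 0.5758 m.
V = (1/n) R^(2/3) √S = (1/0.017) × 0.5758^(2/3) × √0.053 = 9.373 m/s. Hydraulic depth D_h = A/T = 3.472/1.55 = 2.24 m.
Froude number Fr = V/√(g·D_h) = 9.373/√(9.81×2.24) = 2, which is greater than 1, so the flow is supercritical.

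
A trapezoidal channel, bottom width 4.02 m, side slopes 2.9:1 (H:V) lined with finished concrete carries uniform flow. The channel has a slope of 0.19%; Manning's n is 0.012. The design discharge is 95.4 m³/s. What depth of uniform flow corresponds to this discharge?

y_n = 2.16 m

Manning's equation rearranged: A R^(2/3) = nQ / (1·√S) = 0.012 × 95.4 / (√0.0019) = 26.26.
Trying y = 1.78 m: A R^(2/3) = 17.35 — low.
Trying y = 2.5 m: A R^(2/3) = 36.19 — high.
Trying y = 2.16 m: A R^(2/3) = 26.27 — ≈ 26.26.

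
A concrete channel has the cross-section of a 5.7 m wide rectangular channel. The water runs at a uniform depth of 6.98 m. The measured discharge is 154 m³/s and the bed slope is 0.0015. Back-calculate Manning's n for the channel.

n = 0.016

Flow area A = b·y = 5.7 × 6.98 = 39.79 m². Wetted perimeter P = b + 2y = 5.7 + 2×6.98 = 19.66 m.
Hydraulic radius R = A/P = 39.79/19.66 = 2.024 m.
Rearranging Manning's equation: n = (1/Q) A R^(2/3) S^(1/2) = (1/154) × 39.79 × 2.024^(2/3) × √0.0015 = 0.016.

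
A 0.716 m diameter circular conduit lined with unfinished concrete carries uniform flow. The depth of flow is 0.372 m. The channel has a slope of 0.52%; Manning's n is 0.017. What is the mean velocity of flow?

For a circular section of diameter D = 0.716 m at depth y = 0.372 m, the central angle is θ = 2 arccos(1 − 2y/D) = 3.22 rad. Then A = (D²/8)(θ − sin θ) = 0.2113 m² and P = Dθ/2 = 1.153 m.
Hydraulic radius R = A/P = 0.2113/1.153 = 0.1833 m.
From Manning's equation, V = (1/n) R^(2/3) S^(1/2) = (1/0.017) × 0.1833^(2/3) × 0.0052^(1/2) = 1.37 m/s.

V = 1.37 m/s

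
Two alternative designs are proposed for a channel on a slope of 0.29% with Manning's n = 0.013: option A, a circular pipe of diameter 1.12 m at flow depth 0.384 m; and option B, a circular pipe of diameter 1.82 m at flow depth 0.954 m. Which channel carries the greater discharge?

channel B

Channel A: For a circular section of diameter D = 1.12 m at depth y = 0.384 m, the central angle is θ = 2 arccos(1 − 2y/D) = 2.502 rad. Then A = (D²/8)(θ − sin θ) = 0.2988 m² and P = Dθ/2 = 1.401 m. Hydraulic radius R = A/P = 0.2988/1.401 = 0.2132 m. Q_A = (1/0.013)·0.2988·0.2132^(2/3)·√0.0029 = 0.4417 m³/s.
Channel B: For a circular section of diameter D = 1.82 m at depth y = 0.954 m, the central angle is θ = 2 arccos(1 − 2y/D) = 3.238 rad. Then A = (D²/8)(θ − sin θ) = 1.381 m² and P = Dθ/2 = 2.947 m. Hydraulic radius R = A/P = 1.381/2.947 = 0.4686 m. Q_B = (1/0.013)·1.381·0.4686^(2/3)·√0.0029 = 3.451 m³/s.
Q_A = 0.4417 m³/s vs Q_B = 3.451 m³/s, so channel B carries more.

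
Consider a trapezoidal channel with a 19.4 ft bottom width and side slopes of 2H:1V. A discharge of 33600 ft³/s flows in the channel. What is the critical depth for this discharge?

y_c = 23.7 ft

At critical depth, Q² T / (g A³) = 1, i.e. A³/T = Q²/g = 33600²/32.2 = 35060000.
Try y = 26.7 ft: A³/T = 58190000 — too large.
Try y = 16.5 ft: A³/T = 7568000 — too small.
Try y = 23.7 ft: A³/T = 34750000 — close enough.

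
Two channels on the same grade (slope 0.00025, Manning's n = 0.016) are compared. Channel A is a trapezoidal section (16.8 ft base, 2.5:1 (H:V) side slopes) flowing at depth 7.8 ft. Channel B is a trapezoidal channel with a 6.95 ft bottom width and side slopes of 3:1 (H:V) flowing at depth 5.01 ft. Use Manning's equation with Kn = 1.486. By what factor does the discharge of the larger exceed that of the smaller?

Channel A: With bottom width b = 16.8 ft and side slope z = 2.5: A = (b + zy)y = (16.8 + 2.5×7.8)×7.8 = 283.1 ft²; P = b + 2y√(1+z²) = 16.8 + 2×7.8×2.693 = 58.8 ft. Hydraulic radius R = A/P = 283.1/58.8 = 4.815 ft. Q_A = (1.486/0.016)·283.1·4.815^(2/3)·√0.00025 = 1186 ft³/s.
Channel B: With bottom width b = 6.95 ft and side slope z = 3: A = (b + zy)y = (6.95 + 3×5.01)×5.01 = 110.1 ft²; P = b + 2y√(1+z²) = 6.95 + 2×5.01×3.162 = 38.64 ft. Hydraulic radius R = A/P = 110.1/38.64 = 2.85 ft. Q_B = (1.486/0.016)·110.1·2.85^(2/3)·√0.00025 = 325.1 ft³/s.
The larger discharge is 1186 ft³/s and the smaller is 325.1 ft³/s; the ratio is 3.65.

3.65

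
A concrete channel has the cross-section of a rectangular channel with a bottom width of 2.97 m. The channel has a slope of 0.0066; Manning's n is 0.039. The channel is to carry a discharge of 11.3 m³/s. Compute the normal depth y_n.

Manning's equation rearranged: A R^(2/3) = nQ / (1·√S) = 0.039 × 11.3 / (√0.0066) = 5.425.
Trying y = 1.74 m: A R^(2/3) = 4.458 — short.
Trying y = 2.32 m: A R^(2/3) = 6.449 — over.
Trying y = 2.02 m: A R^(2/3) = 5.408 — close enough.

y_n = 2.02 m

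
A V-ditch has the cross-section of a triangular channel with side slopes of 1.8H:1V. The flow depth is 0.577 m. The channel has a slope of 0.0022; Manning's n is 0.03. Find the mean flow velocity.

For a triangular section with side slope z = 1.8: A = zy² = 1.8×0.577² = 0.5993 m²; P = 2y√(1+z²) = 2×0.577×2.059 = 2.376 m.
Hydraulic radius R = A/P = 0.5993/2.376 = 0.2522 m.
From Manning's equation, V = (1/n) R^(2/3) S^(1/2) = (1/0.03) × 0.2522^(2/3) × 0.0022^(1/2) = 0.624 m/s.

V = 0.624 m/s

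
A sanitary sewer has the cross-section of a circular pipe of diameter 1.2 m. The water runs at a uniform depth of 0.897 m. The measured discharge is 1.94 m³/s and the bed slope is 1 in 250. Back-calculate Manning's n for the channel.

n = 0.015

For a circular section of diameter D = 1.2 m at depth y = 0.897 m, the central angle is θ = 2 arccos(1 − 2y/D) = 4.177 rad. Then A = (D²/8)(θ − sin θ) = 0.9067 m² and P = Dθ/2 = 2.506 m.
Hydraulic radius R = A/P = 0.9067/2.506 = 0.3618 m.
Rearranging Manning's equation: n = (1/Q) A R^(2/3) S^(1/2) = (1/1.94) × 0.9067 × 0.3618^(2/3) × √0.004 = 0.015.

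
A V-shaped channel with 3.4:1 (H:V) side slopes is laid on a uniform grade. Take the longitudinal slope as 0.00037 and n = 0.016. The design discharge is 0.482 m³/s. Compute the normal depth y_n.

Manning's equation rearranged: A R^(2/3) = nQ / (1·√S) = 0.016 × 0.482 / (√0.00037) = 0.4009.
Trying y = 0.475 m: A R^(2/3) = 0.2862 — too small.
Trying y = 0.684 m: A R^(2/3) = 0.7567 — too large.
Trying y = 0.539 m: A R^(2/3) = 0.4009 — matches.

y_n = 0.539 m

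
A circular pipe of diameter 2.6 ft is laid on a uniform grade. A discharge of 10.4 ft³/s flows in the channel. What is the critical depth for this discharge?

At critical depth, Q² T / (g A³) = 1, i.e. A³/T = Q²/g = 10.4²/32.2 = 3.359.
At y = 0.767 ft: A³/T = 0.9452 — too small.
At y = 1.33 ft: A³/T = 7.85 — too large.
At y = 1.07 ft: A³/T = 3.415 — matches.

y_c = 1.07 ft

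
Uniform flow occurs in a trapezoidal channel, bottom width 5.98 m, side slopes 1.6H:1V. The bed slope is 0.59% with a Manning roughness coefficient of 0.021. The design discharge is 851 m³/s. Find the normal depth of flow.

Manning's equation rearranged: A R^(2/3) = nQ / (1·√S) = 0.021 × 851 / (√0.0059) = 232.7.
At y = 5.35 m: A R^(2/3) = 160.8 — low.
At y = 7.29 m: A R^(2/3) = 315.5 — high.
At y = 6.35 m: A R^(2/3) = 232.8 — ≈ 232.7.

y_n = 6.35 m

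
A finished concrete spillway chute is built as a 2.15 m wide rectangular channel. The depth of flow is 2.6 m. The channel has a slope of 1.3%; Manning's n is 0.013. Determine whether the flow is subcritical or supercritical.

Flow area A = b·y = 2.15 × 2.6 = 5.59 m². Wetted perimeter P = b + 2y = 2.15 + 2×2.6 = 7.35 m.
Hydraulic radius R = A/P = 5.59/7.35 = 0.7605 m.
V = (1/n) R^(2/3) √S = (1/0.013) × 0.7605^(2/3) × √0.013 = 7.308 m/s. Hydraulic depth D_h = A/T = 5.59/2.15 = 2.6 m.
Froude number Fr = V/√(g·D_h) = 7.308/√(9.81×2.6) = 1.45, which is greater than 1, so the flow is supercritical.

supercritical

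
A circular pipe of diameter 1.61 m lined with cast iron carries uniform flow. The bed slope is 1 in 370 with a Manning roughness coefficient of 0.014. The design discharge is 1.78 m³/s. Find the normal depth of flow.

Manning's equation rearranged: A R^(2/3) = nQ / (1·√S) = 0.014 × 1.78 / (√0.002703) = 0.4793.
Trying y = 0.664 m: A R^(2/3) = 0.3954 — short.
Trying y = 0.939 m: A R^(2/3) = 0.7136 — over.
Trying y = 0.74 m: A R^(2/3) = 0.4798 — ≈ 0.4793.

y_n = 0.74 m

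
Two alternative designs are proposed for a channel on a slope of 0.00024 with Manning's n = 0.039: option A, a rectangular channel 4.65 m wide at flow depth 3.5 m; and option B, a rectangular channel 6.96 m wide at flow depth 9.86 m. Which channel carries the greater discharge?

channel B

Channel A: Flow area A = b·y = 4.65 × 3.5 = 16.28 m². Wetted perimeter P = b + 2y = 4.65 + 2×3.5 = 11.65 m. Hydraulic radius R = A/P = 16.28/11.65 = 1.397 m. Q_A = (1/0.039)·16.28·1.397^(2/3)·√0.00024 = 8.079 m³/s.
Channel B: Flow area A = b·y = 6.96 × 9.86 = 68.63 m². Wetted perimeter P = b + 2y = 6.96 + 2×9.86 = 26.68 m. Hydraulic radius R = A/P = 68.63/26.68 = 2.572 m. Q_B = (1/0.039)·68.63·2.572^(2/3)·√0.00024 = 51.18 m³/s.
Q_A = 8.079 m³/s vs Q_B = 51.18 m³/s, so channel B carries more.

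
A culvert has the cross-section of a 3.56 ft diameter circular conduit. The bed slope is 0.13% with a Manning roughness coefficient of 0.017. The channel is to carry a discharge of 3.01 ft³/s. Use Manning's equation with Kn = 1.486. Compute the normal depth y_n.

y_n = 0.774 ft

Manning's equation rearranged: A R^(2/3) = nQ / (1.486·√S) = 0.017 × 3.01 / (1.486 × √0.0013) = 0.955.
At y = 0.882 ft: A R^(2/3) = 1.239 — over.
At y = 0.536 ft: A R^(2/3) = 0.4512 — short.
At y = 0.774 ft: A R^(2/3) = 0.9545 — matches.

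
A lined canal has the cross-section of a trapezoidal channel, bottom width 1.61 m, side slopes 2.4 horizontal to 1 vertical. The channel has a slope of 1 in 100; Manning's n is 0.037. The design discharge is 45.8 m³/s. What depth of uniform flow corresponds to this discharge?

Manning's equation rearranged: A R^(2/3) = nQ / (1·√S) = 0.037 × 45.8 / (√0.01) = 16.95.
At y = 1.95 m: A R^(2/3) = 12.62 — too small.
At y = 2.76 m: A R^(2/3) = 28.76 — too large.
At y = 2.21 m: A R^(2/3) = 16.93 — matches.

y_n = 2.21 m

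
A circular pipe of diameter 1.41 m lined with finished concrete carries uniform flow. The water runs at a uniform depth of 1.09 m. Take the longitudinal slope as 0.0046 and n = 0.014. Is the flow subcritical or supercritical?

For a circular section of diameter D = 1.41 m at depth y = 1.09 m, the central angle is θ = 2 arccos(1 − 2y/D) = 4.297 rad. Then A = (D²/8)(θ − sin θ) = 1.295 m² and P = Dθ/2 = 3.029 m.
Hydraulic radius R = A/P = 1.295/3.029 = 0.4276 m.
V = (1/n) R^(2/3) √S = (1/0.014) × 0.4276^(2/3) × √0.0046 = 2.749 m/s. Hydraulic depth D_h = A/T = 1.295/1.181 = 1.097 m.
Froude number Fr = V/√(g·D_h) = 2.749/√(9.81×1.097) = 0.838, which is less than 1, so the flow is subcritical.

subcritical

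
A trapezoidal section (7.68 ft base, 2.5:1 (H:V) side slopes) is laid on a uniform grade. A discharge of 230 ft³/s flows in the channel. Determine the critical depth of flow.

y_c = 2.34 ft

At critical depth, Q² T / (g A³) = 1, i.e. A³/T = Q²/g = 230²/32.2 = 1643.
Try y = 1.89 ft: A³/T = 752.3 — short.
Try y = 2.34 ft: A³/T = 1638 — matches.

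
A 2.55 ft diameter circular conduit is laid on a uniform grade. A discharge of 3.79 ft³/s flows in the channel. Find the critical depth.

At critical depth, Q² T / (g A³) = 1, i.e. A³/T = Q²/g = 3.79²/32.2 = 0.4461.
At y = 0.809 ft: A³/T = 1.137 — too large.
At y = 0.48 ft: A³/T = 0.1486 — too small.
At y = 0.636 ft: A³/T = 0.4466 — matches.

y_c = 0.636 ft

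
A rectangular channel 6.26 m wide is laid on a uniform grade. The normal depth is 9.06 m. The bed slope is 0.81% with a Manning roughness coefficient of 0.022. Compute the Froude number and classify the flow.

subcritical

Flow area A = b·y = 6.26 × 9.06 = 56.72 m². Wetted perimeter P = b + 2y = 6.26 + 2×9.06 = 24.38 m.
Hydraulic radius R = A/P = 56.72/24.38 = 2.326 m.
V = (1/n) R^(2/3) √S = (1/0.022) × 2.326^(2/3) × √0.0081 = 7.182 m/s. Hydraulic depth D_h = A/T = 56.72/6.26 = 9.06 m.
Froude number Fr = V/√(g·D_h) = 7.182/√(9.81×9.06) = 0.762, which is less than 1, so the flow is subcritical.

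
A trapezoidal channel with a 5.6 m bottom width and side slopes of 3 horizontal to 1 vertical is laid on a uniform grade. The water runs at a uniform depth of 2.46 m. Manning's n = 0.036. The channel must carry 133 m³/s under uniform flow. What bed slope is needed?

With bottom width b = 5.6 m and side slope z = 3: A = (b + zy)y = (5.6 + 3×2.46)×2.46 = 31.93 m²; P = b + 2y√(1+z²) = 5.6 + 2×2.46×3.162 = 21.16 m.
Hydraulic radius R = A/P = 31.93/21.16 = 1.509 m.
From Manning's equation, S = [nQ / (1 A R^(2/3))]² = [0.036 × 133 / (1 × 31.93 × 1.509^(2/3))]² = 0.013.

S = 0.013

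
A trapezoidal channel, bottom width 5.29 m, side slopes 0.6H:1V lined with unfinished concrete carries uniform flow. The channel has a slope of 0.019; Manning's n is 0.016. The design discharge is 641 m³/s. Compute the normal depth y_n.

Manning's equation rearranged: A R^(2/3) = nQ / (1·√S) = 0.016 × 641 / (√0.019) = 74.4.
Try y = 4.47 m: A R^(2/3) = 61.5 — short.
Try y = 5.77 m: A R^(2/3) = 97.76 — over.
Try y = 4.97 m: A R^(2/3) = 74.42 — close enough.

y_n = 4.97 m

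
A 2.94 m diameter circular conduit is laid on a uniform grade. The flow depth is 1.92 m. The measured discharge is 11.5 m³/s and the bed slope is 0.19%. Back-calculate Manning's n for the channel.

n = 0.016

For a circular section of diameter D = 2.94 m at depth y = 1.92 m, the central angle is θ = 2 arccos(1 − 2y/D) = 3.764 rad. Then A = (D²/8)(θ − sin θ) = 4.696 m² and P = Dθ/2 = 5.533 m.
Hydraulic radius R = A/P = 4.696/5.533 = 0.8488 m.
Rearranging Manning's equation: n = (1/Q) A R^(2/3) S^(1/2) = (1/11.5) × 4.696 × 0.8488^(2/3) × √0.0019 = 0.016.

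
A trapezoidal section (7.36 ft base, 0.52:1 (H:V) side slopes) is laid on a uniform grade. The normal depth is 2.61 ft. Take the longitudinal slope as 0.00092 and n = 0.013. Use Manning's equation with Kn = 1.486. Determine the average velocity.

V = 4.97 ft/s

With bottom width b = 7.36 ft and side slope z = 0.52: A = (b + zy)y = (7.36 + 0.52×2.61)×2.61 = 22.75 ft²; P = b + 2y√(1+z²) = 7.36 + 2×2.61×1.127 = 13.24 ft.
Hydraulic radius R = A/P = 22.75/13.24 = 1.718 ft.
From Manning's equation, V = (1.486/n) R^(2/3) S^(1/2) = (1.486/0.013) × 1.718^(2/3) × 0.00092^(1/2) = 4.97 ft/s.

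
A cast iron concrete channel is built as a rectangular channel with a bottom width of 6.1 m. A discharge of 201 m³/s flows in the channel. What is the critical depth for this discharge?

For a rectangular channel, critical depth y_c = (q²/g)^(1/3) where q = Q/b = 201/6.1 = 32.95 m²/s.
So y_c = (32.95²/9.81)^(1/3) = 4.8 m.

y_c = 4.8 m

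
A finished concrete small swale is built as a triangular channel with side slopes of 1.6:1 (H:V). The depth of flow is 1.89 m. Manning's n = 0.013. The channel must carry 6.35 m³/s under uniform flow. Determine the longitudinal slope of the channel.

S = 0.00028

For a triangular section with side slope z = 1.6: A = zy² = 1.6×1.89² = 5.715 m²; P = 2y√(1+z²) = 2×1.89×1.887 = 7.132 m.
Hydraulic radius R = A/P = 5.715/7.132 = 0.8014 m.
From Manning's equation, S = [nQ / (1 A R^(2/3))]² = [0.013 × 6.35 / (1 × 5.715 × 0.8014^(2/3))]² = 0.00028.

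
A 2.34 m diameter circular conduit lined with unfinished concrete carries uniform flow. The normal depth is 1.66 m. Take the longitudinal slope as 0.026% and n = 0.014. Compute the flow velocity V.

V = 0.905 m/s

For a circular section of diameter D = 2.34 m at depth y = 1.66 m, the central angle is θ = 2 arccos(1 − 2y/D) = 4.006 rad. Then A = (D²/8)(θ − sin θ) = 3.262 m² and P = Dθ/2 = 4.687 m.
Hydraulic radius R = A/P = 3.262/4.687 = 0.6961 m.
From Manning's equation, V = (1/n) R^(2/3) S^(1/2) = (1/0.014) × 0.6961^(2/3) × 0.00026^(1/2) = 0.905 m/s.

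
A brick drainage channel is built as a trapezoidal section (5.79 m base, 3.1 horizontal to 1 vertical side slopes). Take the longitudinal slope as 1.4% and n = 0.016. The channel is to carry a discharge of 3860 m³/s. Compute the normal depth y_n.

y_n = 7.35 m

Manning's equation rearranged: A R^(2/3) = nQ / (1·√S) = 0.016 × 3860 / (√0.014) = 522.
Trying y = 6.48 m: A R^(2/3) = 386.1 — short.
Trying y = 7.35 m: A R^(2/3) = 521.5 — close enough.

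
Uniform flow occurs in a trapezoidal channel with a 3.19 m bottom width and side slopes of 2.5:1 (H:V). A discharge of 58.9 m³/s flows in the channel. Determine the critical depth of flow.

y_c = 2.03 m

At critical depth, Q² T / (g A³) = 1, i.e. A³/T = Q²/g = 58.9²/9.81 = 353.6.
At y = 1.8 m: A³/T = 217.6 — low.
At y = 2.39 m: A³/T = 694.2 — high.
At y = 2.03 m: A³/T = 354 — close enough.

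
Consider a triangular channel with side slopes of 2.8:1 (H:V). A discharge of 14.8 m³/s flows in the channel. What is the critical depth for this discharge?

At critical depth, Q² T / (g A³) = 1, i.e. A³/T = Q²/g = 14.8²/9.81 = 22.33.
Try y = 1.08 m: A³/T = 5.76 — too small.
Try y = 1.42 m: A³/T = 22.63 — matches.

y_c = 1.42 m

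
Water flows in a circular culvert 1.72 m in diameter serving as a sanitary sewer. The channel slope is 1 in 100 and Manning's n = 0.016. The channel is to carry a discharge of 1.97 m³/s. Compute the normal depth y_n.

y_n = 0.571 m

Manning's equation rearranged: A R^(2/3) = nQ / (1·√S) = 0.016 × 1.97 / (√0.01) = 0.3152.
At y = 0.472 m: A R^(2/3) = 0.2179 — too small.
At y = 0.644 m: A R^(2/3) = 0.3949 — too large.
At y = 0.571 m: A R^(2/3) = 0.3149 — close enough.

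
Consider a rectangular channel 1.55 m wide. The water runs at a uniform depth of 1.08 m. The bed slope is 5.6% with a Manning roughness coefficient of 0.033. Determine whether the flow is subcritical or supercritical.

supercritical

Flow area A = b·y = 1.55 × 1.08 = 1.674 m². Wetted perimeter P = b + 2y = 1.55 + 2×1.08 = 3.71 m.
Hydraulic radius R = A/P = 1.674/3.71 = 0.4512 m.
V = (1/n) R^(2/3) √S = (1/0.033) × 0.4512^(2/3) × √0.056 = 4.219 m/s. Hydraulic depth D_h = A/T = 1.674/1.55 = 1.08 m.
Froude number Fr = V/√(g·D_h) = 4.219/√(9.81×1.08) = 1.3, which is greater than 1, so the flow is supercritical.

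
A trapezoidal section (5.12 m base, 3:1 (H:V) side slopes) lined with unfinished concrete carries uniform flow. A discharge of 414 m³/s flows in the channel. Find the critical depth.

y_c = 4.45 m

At critical depth, Q² T / (g A³) = 1, i.e. A³/T = Q²/g = 414²/9.81 = 17470.
Try y = 3.49 m: A³/T = 6181 — short.
Try y = 4.45 m: A³/T = 17450 — matches.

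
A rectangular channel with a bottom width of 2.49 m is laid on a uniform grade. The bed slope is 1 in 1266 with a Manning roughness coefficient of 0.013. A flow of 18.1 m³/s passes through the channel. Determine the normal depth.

Manning's equation rearranged: A R^(2/3) = nQ / (1·√S) = 0.013 × 18.1 / (√0.0007899) = 8.372.
Try y = 4.14 m: A R^(2/3) = 10.01 — high.
Try y = 2.55 m: A R^(2/3) = 5.637 — low.
Try y = 3.55 m: A R^(2/3) = 8.372 — close enough.

y_n = 3.55 m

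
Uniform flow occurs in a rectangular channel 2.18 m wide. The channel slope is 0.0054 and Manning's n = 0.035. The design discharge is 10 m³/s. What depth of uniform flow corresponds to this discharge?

Manning's equation rearranged: A R^(2/3) = nQ / (1·√S) = 0.035 × 10 / (√0.0054) = 4.763.
Trying y = 3.15 m: A R^(2/3) = 5.966 — too large.
Trying y = 2.6 m: A R^(2/3) = 4.753 — ≈ 4.763.

y_n = 2.6 m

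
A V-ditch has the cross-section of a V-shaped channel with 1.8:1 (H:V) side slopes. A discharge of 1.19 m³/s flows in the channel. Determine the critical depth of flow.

y_c = 0.617 m

At critical depth, Q² T / (g A³) = 1, i.e. A³/T = Q²/g = 1.19²/9.81 = 0.1444.
Trying y = 0.506 m: A³/T = 0.05374 — too small.
Trying y = 0.683 m: A³/T = 0.2408 — too large.
Trying y = 0.617 m: A³/T = 0.1449 — matches.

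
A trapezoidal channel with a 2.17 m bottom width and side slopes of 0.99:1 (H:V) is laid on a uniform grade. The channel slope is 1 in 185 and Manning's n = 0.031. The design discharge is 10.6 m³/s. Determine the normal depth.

y_n = 1.42 m

Manning's equation rearranged: A R^(2/3) = nQ / (1·√S) = 0.031 × 10.6 / (√0.005405) = 4.469.
Trying y = 1.2 m: A R^(2/3) = 3.256 — low.
Trying y = 1.62 m: A R^(2/3) = 5.735 — high.
Trying y = 1.42 m: A R^(2/3) = 4.461 — ≈ 4.469.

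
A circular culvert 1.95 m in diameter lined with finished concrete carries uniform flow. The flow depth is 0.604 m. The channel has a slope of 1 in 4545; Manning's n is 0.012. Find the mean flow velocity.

V = 0.605 m/s

For a circular section of diameter D = 1.95 m at depth y = 0.604 m, the central angle is θ = 2 arccos(1 − 2y/D) = 2.361 rad. Then A = (D²/8)(θ − sin θ) = 0.7876 m² and P = Dθ/2 = 2.302 m.
Hydraulic radius R = A/P = 0.7876/2.302 = 0.3422 m.
From Manning's equation, V = (1/n) R^(2/3) S^(1/2) = (1/0.012) × 0.3422^(2/3) × 0.00022^(1/2) = 0.605 m/s.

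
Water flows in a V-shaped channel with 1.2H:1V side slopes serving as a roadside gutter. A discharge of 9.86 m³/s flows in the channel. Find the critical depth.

y_c = 1.69 m

At critical depth, Q² T / (g A³) = 1, i.e. A³/T = Q²/g = 9.86²/9.81 = 9.91.
Try y = 2.1 m: A³/T = 29.41 — over.
Try y = 1.34 m: A³/T = 3.111 — short.
Try y = 1.69 m: A³/T = 9.926 — ≈ 9.91.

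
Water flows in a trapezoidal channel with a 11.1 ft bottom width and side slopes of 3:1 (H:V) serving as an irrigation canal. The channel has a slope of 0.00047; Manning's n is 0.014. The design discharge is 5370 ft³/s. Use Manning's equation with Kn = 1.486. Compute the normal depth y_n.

Manning's equation rearranged: A R^(2/3) = nQ / (1.486·√S) = 0.014 × 5370 / (1.486 × √0.00047) = 2334.
Trying y = 10.8 ft: A R^(2/3) = 1537 — short.
Trying y = 14.5 ft: A R^(2/3) = 3087 — over.
Trying y = 12.9 ft: A R^(2/3) = 2335 — ≈ 2334.

y_n = 12.9 ft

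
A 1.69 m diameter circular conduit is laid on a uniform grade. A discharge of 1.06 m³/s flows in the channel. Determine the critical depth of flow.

y_c = 0.504 m

At critical depth, Q² T / (g A³) = 1, i.e. A³/T = Q²/g = 1.06²/9.81 = 0.1145.
Trying y = 0.422 m: A³/T = 0.05736 — low.
Trying y = 0.504 m: A³/T = 0.1144 — close enough.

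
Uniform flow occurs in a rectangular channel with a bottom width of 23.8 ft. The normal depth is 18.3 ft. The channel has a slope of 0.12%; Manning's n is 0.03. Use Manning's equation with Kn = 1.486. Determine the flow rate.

Flow area A = b·y = 23.8 × 18.3 = 435.5 ft². Wetted perimeter P = b + 2y = 23.8 + 2×18.3 = 60.4 ft.
Hydraulic radius R = A/P = 435.5/60.4 = 7.211 ft.
Manning's equation: Q = (1.486/n) A R^(2/3) S^(1/2) = (1.486/0.03) × 435.5 × 7.211^(2/3) × 0.0012^(1/2) = 2790 ft³/s.

Q = 2790 ft³/s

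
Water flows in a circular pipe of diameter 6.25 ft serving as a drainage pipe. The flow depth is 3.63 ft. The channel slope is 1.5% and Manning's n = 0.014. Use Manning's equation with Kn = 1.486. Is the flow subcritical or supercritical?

For a circular section of diameter D = 6.25 ft at depth y = 3.63 ft, the central angle is θ = 2 arccos(1 − 2y/D) = 3.466 rad. Then A = (D²/8)(θ − sin θ) = 18.48 ft² and P = Dθ/2 = 10.83 ft.
Hydraulic radius R = A/P = 18.48/10.83 = 1.706 ft.
V = (1.486/n) R^(2/3) √S = (1.486/0.014) × 1.706^(2/3) × √0.015 = 18.56 ft/s. Hydraulic depth D_h = A/T = 18.48/6.168 = 2.997 ft.
Froude number Fr = V/√(g·D_h) = 18.56/√(32.2×2.997) = 1.89, which is greater than 1, so the flow is supercritical.

supercritical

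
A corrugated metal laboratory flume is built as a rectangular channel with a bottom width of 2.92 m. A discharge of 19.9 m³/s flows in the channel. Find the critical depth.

For a rectangular channel, critical depth y_c = (q²/g)^(1/3) where q = Q/b = 19.9/2.92 = 6.815 m²/s.
So y_c = (6.815²/9.81)^(1/3) = 1.68 m.

y_c = 1.68 m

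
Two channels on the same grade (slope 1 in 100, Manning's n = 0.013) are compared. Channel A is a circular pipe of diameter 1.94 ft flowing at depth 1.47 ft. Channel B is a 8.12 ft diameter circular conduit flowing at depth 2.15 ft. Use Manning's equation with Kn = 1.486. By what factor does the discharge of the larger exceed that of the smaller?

Channel A: For a circular section of diameter D = 1.94 ft at depth y = 1.47 ft, the central angle is θ = 2 arccos(1 − 2y/D) = 4.225 rad. Then A = (D²/8)(θ − sin θ) = 2.403 ft² and P = Dθ/2 = 4.098 ft. Hydraulic radius R = A/P = 2.403/4.098 = 0.5864 ft. Q_A = (1.486/0.013)·2.403·0.5864^(2/3)·√0.01 = 19.25 ft³/s.
Channel B: For a circular section of diameter D = 8.12 ft at depth y = 2.15 ft, the central angle is θ = 2 arccos(1 − 2y/D) = 2.162 rad. Then A = (D²/8)(θ − sin θ) = 10.98 ft² and P = Dθ/2 = 8.778 ft. Hydraulic radius R = A/P = 10.98/8.778 = 1.25 ft. Q_B = (1.486/0.013)·10.98·1.25^(2/3)·√0.01 = 145.6 ft³/s.
The larger discharge is 145.6 ft³/s and the smaller is 19.25 ft³/s; the ratio is 7.57.

7.57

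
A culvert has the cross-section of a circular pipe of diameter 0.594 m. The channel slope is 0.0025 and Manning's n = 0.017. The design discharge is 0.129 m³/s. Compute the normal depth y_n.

Manning's equation rearranged: A R^(2/3) = nQ / (1·√S) = 0.017 × 0.129 / (√0.0025) = 0.04386.
Trying y = 0.275 m: A R^(2/3) = 0.03403 — low.
Trying y = 0.398 m: A R^(2/3) = 0.06134 — high.
Trying y = 0.319 m: A R^(2/3) = 0.04378 — close enough.

y_n = 0.319 m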